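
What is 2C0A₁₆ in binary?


Each hex digit → 4 binary bits:
  2 = 0010
  C = 1100
  0 = 0000
  A = 1010
Concatenate: 0010 1100 0000 1010
= 0010110000001010


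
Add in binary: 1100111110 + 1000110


Align and add column by column (LSB to MSB, carry propagating):
  01100111110
+ 00001000110
  -----------
  col 0: 0 + 0 + 0 (carry in) = 0 → bit 0, carry out 0
  col 1: 1 + 1 + 0 (carry in) = 2 → bit 0, carry out 1
  col 2: 1 + 1 + 1 (carry in) = 3 → bit 1, carry out 1
  col 3: 1 + 0 + 1 (carry in) = 2 → bit 0, carry out 1
  col 4: 1 + 0 + 1 (carry in) = 2 → bit 0, carry out 1
  col 5: 1 + 0 + 1 (carry in) = 2 → bit 0, carry out 1
  col 6: 0 + 1 + 1 (carry in) = 2 → bit 0, carry out 1
  col 7: 0 + 0 + 1 (carry in) = 1 → bit 1, carry out 0
  col 8: 1 + 0 + 0 (carry in) = 1 → bit 1, carry out 0
  col 9: 1 + 0 + 0 (carry in) = 1 → bit 1, carry out 0
  col 10: 0 + 0 + 0 (carry in) = 0 → bit 0, carry out 0
Reading bits MSB→LSB: 01110000100
Strip leading zeros: 1110000100
= 1110000100


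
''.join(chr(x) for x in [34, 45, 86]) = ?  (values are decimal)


Codes (decimal): 34 45 86
Per-code ASCII lookup:
  34  (special character) → '"'
  45  (special character) → '-'
  86  (range 65-90: uppercase, 86 - 65 = 21) → 'V'
= '"-V'


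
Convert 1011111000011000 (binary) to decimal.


Positional values:
Bit 3: 1 × 2^3 = 8
Bit 4: 1 × 2^4 = 16
Bit 9: 1 × 2^9 = 512
Bit 10: 1 × 2^10 = 1024
Bit 11: 1 × 2^11 = 2048
Bit 12: 1 × 2^12 = 4096
Bit 13: 1 × 2^13 = 8192
Bit 15: 1 × 2^15 = 32768
Sum = 8 + 16 + 512 + 1024 + 2048 + 4096 + 8192 + 32768
= 48664


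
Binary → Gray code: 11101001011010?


Binary: 11101001011010
Gray code: G = B XOR (B >> 1)
B >> 1 = 01110100101101
11101001011010 XOR 01110100101101:
  1 XOR 0 = 1
  1 XOR 1 = 0
  1 XOR 1 = 0
  0 XOR 1 = 1
  1 XOR 0 = 1
  0 XOR 1 = 1
  0 XOR 0 = 0
  1 XOR 0 = 1
  0 XOR 1 = 1
  1 XOR 0 = 1
  1 XOR 1 = 0
  0 XOR 1 = 1
  1 XOR 0 = 1
  0 XOR 1 = 1
= 10011101110111


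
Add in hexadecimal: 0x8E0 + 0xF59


Align and add column by column (LSB to MSB, each column mod 16 with carry):
  08E0
+ 0F59
  ----
  col 0: 0(0) + 9(9) + 0 (carry in) = 9 → 9(9), carry out 0
  col 1: E(14) + 5(5) + 0 (carry in) = 19 → 3(3), carry out 1
  col 2: 8(8) + F(15) + 1 (carry in) = 24 → 8(8), carry out 1
  col 3: 0(0) + 0(0) + 1 (carry in) = 1 → 1(1), carry out 0
Reading digits MSB→LSB: 1839
Strip leading zeros: 1839
= 0x1839


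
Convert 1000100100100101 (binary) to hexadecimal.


Group into 4-bit nibbles: 1000100100100101
  1000 = 8
  1001 = 9
  0010 = 2
  0101 = 5
= 0x8925


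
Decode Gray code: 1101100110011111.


Gray code: 1101100110011111
MSB stays the same: 1
Each subsequent bit = prev_binary XOR current_gray:
  B[1] = 1 XOR 1 = 0
  B[2] = 0 XOR 0 = 0
  B[3] = 0 XOR 1 = 1
  B[4] = 1 XOR 1 = 0
  B[5] = 0 XOR 0 = 0
  B[6] = 0 XOR 0 = 0
  B[7] = 0 XOR 1 = 1
  B[8] = 1 XOR 1 = 0
  B[9] = 0 XOR 0 = 0
  B[10] = 0 XOR 0 = 0
  B[11] = 0 XOR 1 = 1
  B[12] = 1 XOR 1 = 0
  B[13] = 0 XOR 1 = 1
  B[14] = 1 XOR 1 = 0
  B[15] = 0 XOR 1 = 1
= 1001000100010101 (37141 decimal)


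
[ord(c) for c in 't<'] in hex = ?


String: 't<'  (2 characters)
Per-character ASCII lookup:
  't': lowercase starts at 97: 't' = 97 + 19 = 116 → 0x74
  '<': special character: '<' = 60 → 0x3C
= 0x74 0x3C


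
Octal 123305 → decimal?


Positional values:
Position 0: 5 × 8^0 = 5
Position 1: 0 × 8^1 = 0
Position 2: 3 × 8^2 = 192
Position 3: 3 × 8^3 = 1536
Position 4: 2 × 8^4 = 8192
Position 5: 1 × 8^5 = 32768
Sum = 5 + 0 + 192 + 1536 + 8192 + 32768
= 42693


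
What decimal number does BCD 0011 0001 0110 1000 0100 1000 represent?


Each 4-bit group → digit:
  0011 → 3
  0001 → 1
  0110 → 6
  1000 → 8
  0100 → 4
  1000 → 8
= 316848


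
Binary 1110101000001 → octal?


Group into 3-bit groups: 001110101000001
  001 = 1
  110 = 6
  101 = 5
  000 = 0
  001 = 1
= 0o16501


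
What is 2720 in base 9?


Divide by 9 repeatedly:
2720 ÷ 9 = 302 remainder 2
302 ÷ 9 = 33 remainder 5
33 ÷ 9 = 3 remainder 6
3 ÷ 9 = 0 remainder 3
Reading remainders bottom-up:
= 3652


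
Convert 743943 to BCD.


Each digit → 4-bit binary:
  7 → 0111
  4 → 0100
  3 → 0011
  9 → 1001
  4 → 0100
  3 → 0011
= 0111 0100 0011 1001 0100 0011


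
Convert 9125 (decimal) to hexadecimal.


Divide by 16 repeatedly:
9125 ÷ 16 = 570 remainder 5 (5)
570 ÷ 16 = 35 remainder 10 (A)
35 ÷ 16 = 2 remainder 3 (3)
2 ÷ 16 = 0 remainder 2 (2)
Reading remainders bottom-up:
= 0x23A5


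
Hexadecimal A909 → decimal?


Positional values:
Position 0: 9 × 16^0 = 9 × 1 = 9
Position 1: 0 × 16^1 = 0 × 16 = 0
Position 2: 9 × 16^2 = 9 × 256 = 2304
Position 3: A × 16^3 = 10 × 4096 = 40960
Sum = 9 + 0 + 2304 + 40960
= 43273


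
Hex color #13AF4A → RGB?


Hex: #13AF4A
R = 13₁₆ = 19
G = AF₁₆ = 175
B = 4A₁₆ = 74
= RGB(19, 175, 74)


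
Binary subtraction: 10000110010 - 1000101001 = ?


Align and subtract column by column (LSB to MSB, borrowing when needed):
  10000110010
- 01000101001
  -----------
  col 0: (0 - 0 borrow-in) - 1 → borrow from next column: (0+2) - 1 = 1, borrow out 1
  col 1: (1 - 1 borrow-in) - 0 → 0 - 0 = 0, borrow out 0
  col 2: (0 - 0 borrow-in) - 0 → 0 - 0 = 0, borrow out 0
  col 3: (0 - 0 borrow-in) - 1 → borrow from next column: (0+2) - 1 = 1, borrow out 1
  col 4: (1 - 1 borrow-in) - 0 → 0 - 0 = 0, borrow out 0
  col 5: (1 - 0 borrow-in) - 1 → 1 - 1 = 0, borrow out 0
  col 6: (0 - 0 borrow-in) - 0 → 0 - 0 = 0, borrow out 0
  col 7: (0 - 0 borrow-in) - 0 → 0 - 0 = 0, borrow out 0
  col 8: (0 - 0 borrow-in) - 0 → 0 - 0 = 0, borrow out 0
  col 9: (0 - 0 borrow-in) - 1 → borrow from next column: (0+2) - 1 = 1, borrow out 1
  col 10: (1 - 1 borrow-in) - 0 → 0 - 0 = 0, borrow out 0
Reading bits MSB→LSB: 01000001001
Strip leading zeros: 1000001001
= 1000001001


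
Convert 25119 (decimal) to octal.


Divide by 8 repeatedly:
25119 ÷ 8 = 3139 remainder 7
3139 ÷ 8 = 392 remainder 3
392 ÷ 8 = 49 remainder 0
49 ÷ 8 = 6 remainder 1
6 ÷ 8 = 0 remainder 6
Reading remainders bottom-up:
= 0o61037


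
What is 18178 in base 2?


Divide by 2 repeatedly:
18178 ÷ 2 = 9089 remainder 0
9089 ÷ 2 = 4544 remainder 1
4544 ÷ 2 = 2272 remainder 0
2272 ÷ 2 = 1136 remainder 0
1136 ÷ 2 = 568 remainder 0
568 ÷ 2 = 284 remainder 0
284 ÷ 2 = 142 remainder 0
142 ÷ 2 = 71 remainder 0
71 ÷ 2 = 35 remainder 1
35 ÷ 2 = 17 remainder 1
17 ÷ 2 = 8 remainder 1
8 ÷ 2 = 4 remainder 0
4 ÷ 2 = 2 remainder 0
2 ÷ 2 = 1 remainder 0
1 ÷ 2 = 0 remainder 1
Reading remainders bottom-up:
= 100011100000010


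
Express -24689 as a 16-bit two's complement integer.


Original: 0110000001110001
Step 1 - Invert all bits: 1001111110001110
Step 2 - Add 1: 1001111110001110 + 1
= 1001111110001111 (represents -24689)


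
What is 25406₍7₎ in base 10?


Positional values (base 7):
  6 × 7^0 = 6 × 1 = 6
  0 × 7^1 = 0 × 7 = 0
  4 × 7^2 = 4 × 49 = 196
  5 × 7^3 = 5 × 343 = 1715
  2 × 7^4 = 2 × 2401 = 4802
Sum = 6 + 0 + 196 + 1715 + 4802
= 6719


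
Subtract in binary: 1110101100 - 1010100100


Align and subtract column by column (LSB to MSB, borrowing when needed):
  1110101100
- 1010100100
  ----------
  col 0: (0 - 0 borrow-in) - 0 → 0 - 0 = 0, borrow out 0
  col 1: (0 - 0 borrow-in) - 0 → 0 - 0 = 0, borrow out 0
  col 2: (1 - 0 borrow-in) - 1 → 1 - 1 = 0, borrow out 0
  col 3: (1 - 0 borrow-in) - 0 → 1 - 0 = 1, borrow out 0
  col 4: (0 - 0 borrow-in) - 0 → 0 - 0 = 0, borrow out 0
  col 5: (1 - 0 borrow-in) - 1 → 1 - 1 = 0, borrow out 0
  col 6: (0 - 0 borrow-in) - 0 → 0 - 0 = 0, borrow out 0
  col 7: (1 - 0 borrow-in) - 1 → 1 - 1 = 0, borrow out 0
  col 8: (1 - 0 borrow-in) - 0 → 1 - 0 = 1, borrow out 0
  col 9: (1 - 0 borrow-in) - 1 → 1 - 1 = 0, borrow out 0
Reading bits MSB→LSB: 0100001000
Strip leading zeros: 100001000
= 100001000


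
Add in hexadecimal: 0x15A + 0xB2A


Align and add column by column (LSB to MSB, each column mod 16 with carry):
  015A
+ 0B2A
  ----
  col 0: A(10) + A(10) + 0 (carry in) = 20 → 4(4), carry out 1
  col 1: 5(5) + 2(2) + 1 (carry in) = 8 → 8(8), carry out 0
  col 2: 1(1) + B(11) + 0 (carry in) = 12 → C(12), carry out 0
  col 3: 0(0) + 0(0) + 0 (carry in) = 0 → 0(0), carry out 0
Reading digits MSB→LSB: 0C84
Strip leading zeros: C84
= 0xC84


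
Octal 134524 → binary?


Each octal digit → 3 binary bits:
  1 = 001
  3 = 011
  4 = 100
  5 = 101
  2 = 010
  4 = 100
Concatenate: 001 011 100 101 010 100
= 001011100101010100


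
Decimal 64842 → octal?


Divide by 8 repeatedly:
64842 ÷ 8 = 8105 remainder 2
8105 ÷ 8 = 1013 remainder 1
1013 ÷ 8 = 126 remainder 5
126 ÷ 8 = 15 remainder 6
15 ÷ 8 = 1 remainder 7
1 ÷ 8 = 0 remainder 1
Reading remainders bottom-up:
= 0o176512


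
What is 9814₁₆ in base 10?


Positional values:
Position 0: 4 × 16^0 = 4 × 1 = 4
Position 1: 1 × 16^1 = 1 × 16 = 16
Position 2: 8 × 16^2 = 8 × 256 = 2048
Position 3: 9 × 16^3 = 9 × 4096 = 36864
Sum = 4 + 16 + 2048 + 36864
= 38932


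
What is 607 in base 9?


Divide by 9 repeatedly:
607 ÷ 9 = 67 remainder 4
67 ÷ 9 = 7 remainder 4
7 ÷ 9 = 0 remainder 7
Reading remainders bottom-up:
= 744


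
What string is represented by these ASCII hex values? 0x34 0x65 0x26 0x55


Codes (hex): 0x34 0x65 0x26 0x55
Per-code ASCII lookup:
  0x34 = 52  (range 48-57: digits, 52 - 48 = 4) → '4'
  0x65 = 101  (range 97-122: lowercase, 101 - 97 = 4) → 'e'
  0x26 = 38  (special character) → '&'
  0x55 = 85  (range 65-90: uppercase, 85 - 65 = 20) → 'U'
= '4e&U'


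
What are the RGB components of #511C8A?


Hex: #511C8A
R = 51₁₆ = 81
G = 1C₁₆ = 28
B = 8A₁₆ = 138
= RGB(81, 28, 138)


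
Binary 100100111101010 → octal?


Group into 3-bit groups: 100100111101010
  100 = 4
  100 = 4
  111 = 7
  101 = 5
  010 = 2
= 0o44752


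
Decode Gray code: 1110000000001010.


Gray code: 1110000000001010
MSB stays the same: 1
Each subsequent bit = prev_binary XOR current_gray:
  B[1] = 1 XOR 1 = 0
  B[2] = 0 XOR 1 = 1
  B[3] = 1 XOR 0 = 1
  B[4] = 1 XOR 0 = 1
  B[5] = 1 XOR 0 = 1
  B[6] = 1 XOR 0 = 1
  B[7] = 1 XOR 0 = 1
  B[8] = 1 XOR 0 = 1
  B[9] = 1 XOR 0 = 1
  B[10] = 1 XOR 0 = 1
  B[11] = 1 XOR 0 = 1
  B[12] = 1 XOR 1 = 0
  B[13] = 0 XOR 0 = 0
  B[14] = 0 XOR 1 = 1
  B[15] = 1 XOR 0 = 1
= 1011111111110011 (49139 decimal)


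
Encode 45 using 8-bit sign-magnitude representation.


Sign bit: 0 (positive)
Magnitude: 45 = 0101101
= 00101101


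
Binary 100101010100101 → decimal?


Positional values:
Bit 0: 1 × 2^0 = 1
Bit 2: 1 × 2^2 = 4
Bit 5: 1 × 2^5 = 32
Bit 7: 1 × 2^7 = 128
Bit 9: 1 × 2^9 = 512
Bit 11: 1 × 2^11 = 2048
Bit 14: 1 × 2^14 = 16384
Sum = 1 + 4 + 32 + 128 + 512 + 2048 + 16384
= 19109


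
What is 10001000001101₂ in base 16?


Group into 4-bit nibbles: 0010001000001101
  0010 = 2
  0010 = 2
  0000 = 0
  1101 = D
= 0x220D


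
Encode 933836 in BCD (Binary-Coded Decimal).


Each digit → 4-bit binary:
  9 → 1001
  3 → 0011
  3 → 0011
  8 → 1000
  3 → 0011
  6 → 0110
= 1001 0011 0011 1000 0011 0110


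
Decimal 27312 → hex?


Divide by 16 repeatedly:
27312 ÷ 16 = 1707 remainder 0 (0)
1707 ÷ 16 = 106 remainder 11 (B)
106 ÷ 16 = 6 remainder 10 (A)
6 ÷ 16 = 0 remainder 6 (6)
Reading remainders bottom-up:
= 0x6AB0


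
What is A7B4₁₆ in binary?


Each hex digit → 4 binary bits:
  A = 1010
  7 = 0111
  B = 1011
  4 = 0100
Concatenate: 1010 0111 1011 0100
= 1010011110110100


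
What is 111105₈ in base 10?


Positional values:
Position 0: 5 × 8^0 = 5
Position 1: 0 × 8^1 = 0
Position 2: 1 × 8^2 = 64
Position 3: 1 × 8^3 = 512
Position 4: 1 × 8^4 = 4096
Position 5: 1 × 8^5 = 32768
Sum = 5 + 0 + 64 + 512 + 4096 + 32768
= 37445


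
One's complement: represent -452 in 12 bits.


Original: 000111000100
Invert all bits:
  bit 0: 0 → 1
  bit 1: 0 → 1
  bit 2: 0 → 1
  bit 3: 1 → 0
  bit 4: 1 → 0
  bit 5: 1 → 0
  bit 6: 0 → 1
  bit 7: 0 → 1
  bit 8: 0 → 1
  bit 9: 1 → 0
  bit 10: 0 → 1
  bit 11: 0 → 1
= 111000111011


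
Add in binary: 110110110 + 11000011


Align and add column by column (LSB to MSB, carry propagating):
  0110110110
+ 0011000011
  ----------
  col 0: 0 + 1 + 0 (carry in) = 1 → bit 1, carry out 0
  col 1: 1 + 1 + 0 (carry in) = 2 → bit 0, carry out 1
  col 2: 1 + 0 + 1 (carry in) = 2 → bit 0, carry out 1
  col 3: 0 + 0 + 1 (carry in) = 1 → bit 1, carry out 0
  col 4: 1 + 0 + 0 (carry in) = 1 → bit 1, carry out 0
  col 5: 1 + 0 + 0 (carry in) = 1 → bit 1, carry out 0
  col 6: 0 + 1 + 0 (carry in) = 1 → bit 1, carry out 0
  col 7: 1 + 1 + 0 (carry in) = 2 → bit 0, carry out 1
  col 8: 1 + 0 + 1 (carry in) = 2 → bit 0, carry out 1
  col 9: 0 + 0 + 1 (carry in) = 1 → bit 1, carry out 0
Reading bits MSB→LSB: 1001111001
Strip leading zeros: 1001111001
= 1001111001


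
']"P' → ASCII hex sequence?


String: ']"P'  (3 characters)
Per-character ASCII lookup:
  ']': special character: ']' = 93 → 0x5D
  '"': special character: '"' = 34 → 0x22
  'P': uppercase starts at 65: 'P' = 65 + 15 = 80 → 0x50
= 0x5D 0x22 0x50


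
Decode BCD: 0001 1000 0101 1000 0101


Each 4-bit group → digit:
  0001 → 1
  1000 → 8
  0101 → 5
  1000 → 8
  0101 → 5
= 18585


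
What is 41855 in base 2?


Divide by 2 repeatedly:
41855 ÷ 2 = 20927 remainder 1
20927 ÷ 2 = 10463 remainder 1
10463 ÷ 2 = 5231 remainder 1
5231 ÷ 2 = 2615 remainder 1
2615 ÷ 2 = 1307 remainder 1
1307 ÷ 2 = 653 remainder 1
653 ÷ 2 = 326 remainder 1
326 ÷ 2 = 163 remainder 0
163 ÷ 2 = 81 remainder 1
81 ÷ 2 = 40 remainder 1
40 ÷ 2 = 20 remainder 0
20 ÷ 2 = 10 remainder 0
10 ÷ 2 = 5 remainder 0
5 ÷ 2 = 2 remainder 1
2 ÷ 2 = 1 remainder 0
1 ÷ 2 = 0 remainder 1
Reading remainders bottom-up:
= 1010001101111111


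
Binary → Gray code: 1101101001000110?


Binary: 1101101001000110
Gray code: G = B XOR (B >> 1)
B >> 1 = 0110110100100011
1101101001000110 XOR 0110110100100011:
  1 XOR 0 = 1
  1 XOR 1 = 0
  0 XOR 1 = 1
  1 XOR 0 = 1
  1 XOR 1 = 0
  0 XOR 1 = 1
  1 XOR 0 = 1
  0 XOR 1 = 1
  0 XOR 0 = 0
  1 XOR 0 = 1
  0 XOR 1 = 1
  0 XOR 0 = 0
  0 XOR 0 = 0
  1 XOR 0 = 1
  1 XOR 1 = 0
  0 XOR 1 = 1
= 1011011101100101


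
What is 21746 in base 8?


Divide by 8 repeatedly:
21746 ÷ 8 = 2718 remainder 2
2718 ÷ 8 = 339 remainder 6
339 ÷ 8 = 42 remainder 3
42 ÷ 8 = 5 remainder 2
5 ÷ 8 = 0 remainder 5
Reading remainders bottom-up:
= 0o52362


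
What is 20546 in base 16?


Divide by 16 repeatedly:
20546 ÷ 16 = 1284 remainder 2 (2)
1284 ÷ 16 = 80 remainder 4 (4)
80 ÷ 16 = 5 remainder 0 (0)
5 ÷ 16 = 0 remainder 5 (5)
Reading remainders bottom-up:
= 0x5042


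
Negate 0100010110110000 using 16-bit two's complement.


Original: 0100010110110000
Step 1 - Invert all bits: 1011101001001111
Step 2 - Add 1: 1011101001001111 + 1
= 1011101001010000 (represents -17840)


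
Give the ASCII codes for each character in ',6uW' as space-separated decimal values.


String: ',6uW'  (4 characters)
Per-character ASCII lookup:
  ',': special character: ',' = 44
  '6': digits start at 48: '6' = 48 + 6 = 54
  'u': lowercase starts at 97: 'u' = 97 + 20 = 117
  'W': uppercase starts at 65: 'W' = 65 + 22 = 87
= 44 54 117 87


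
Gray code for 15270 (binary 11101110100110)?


Binary: 11101110100110
Gray code: G = B XOR (B >> 1)
B >> 1 = 01110111010011
11101110100110 XOR 01110111010011:
  1 XOR 0 = 1
  1 XOR 1 = 0
  1 XOR 1 = 0
  0 XOR 1 = 1
  1 XOR 0 = 1
  1 XOR 1 = 0
  1 XOR 1 = 0
  0 XOR 1 = 1
  1 XOR 0 = 1
  0 XOR 1 = 1
  0 XOR 0 = 0
  1 XOR 0 = 1
  1 XOR 1 = 0
  0 XOR 1 = 1
= 10011001110101


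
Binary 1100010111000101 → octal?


Group into 3-bit groups: 001100010111000101
  001 = 1
  100 = 4
  010 = 2
  111 = 7
  000 = 0
  101 = 5
= 0o142705


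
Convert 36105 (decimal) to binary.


Divide by 2 repeatedly:
36105 ÷ 2 = 18052 remainder 1
18052 ÷ 2 = 9026 remainder 0
9026 ÷ 2 = 4513 remainder 0
4513 ÷ 2 = 2256 remainder 1
2256 ÷ 2 = 1128 remainder 0
1128 ÷ 2 = 564 remainder 0
564 ÷ 2 = 282 remainder 0
282 ÷ 2 = 141 remainder 0
141 ÷ 2 = 70 remainder 1
70 ÷ 2 = 35 remainder 0
35 ÷ 2 = 17 remainder 1
17 ÷ 2 = 8 remainder 1
8 ÷ 2 = 4 remainder 0
4 ÷ 2 = 2 remainder 0
2 ÷ 2 = 1 remainder 0
1 ÷ 2 = 0 remainder 1
Reading remainders bottom-up:
= 1000110100001001


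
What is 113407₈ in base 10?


Positional values:
Position 0: 7 × 8^0 = 7
Position 1: 0 × 8^1 = 0
Position 2: 4 × 8^2 = 256
Position 3: 3 × 8^3 = 1536
Position 4: 1 × 8^4 = 4096
Position 5: 1 × 8^5 = 32768
Sum = 7 + 0 + 256 + 1536 + 4096 + 32768
= 38663


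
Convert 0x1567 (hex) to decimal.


Positional values:
Position 0: 7 × 16^0 = 7 × 1 = 7
Position 1: 6 × 16^1 = 6 × 16 = 96
Position 2: 5 × 16^2 = 5 × 256 = 1280
Position 3: 1 × 16^3 = 1 × 4096 = 4096
Sum = 7 + 96 + 1280 + 4096
= 5479


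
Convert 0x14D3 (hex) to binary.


Each hex digit → 4 binary bits:
  1 = 0001
  4 = 0100
  D = 1101
  3 = 0011
Concatenate: 0001 0100 1101 0011
= 0001010011010011


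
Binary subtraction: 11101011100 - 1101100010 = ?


Align and subtract column by column (LSB to MSB, borrowing when needed):
  11101011100
- 01101100010
  -----------
  col 0: (0 - 0 borrow-in) - 0 → 0 - 0 = 0, borrow out 0
  col 1: (0 - 0 borrow-in) - 1 → borrow from next column: (0+2) - 1 = 1, borrow out 1
  col 2: (1 - 1 borrow-in) - 0 → 0 - 0 = 0, borrow out 0
  col 3: (1 - 0 borrow-in) - 0 → 1 - 0 = 1, borrow out 0
  col 4: (1 - 0 borrow-in) - 0 → 1 - 0 = 1, borrow out 0
  col 5: (0 - 0 borrow-in) - 1 → borrow from next column: (0+2) - 1 = 1, borrow out 1
  col 6: (1 - 1 borrow-in) - 1 → borrow from next column: (0+2) - 1 = 1, borrow out 1
  col 7: (0 - 1 borrow-in) - 0 → borrow from next column: (-1+2) - 0 = 1, borrow out 1
  col 8: (1 - 1 borrow-in) - 1 → borrow from next column: (0+2) - 1 = 1, borrow out 1
  col 9: (1 - 1 borrow-in) - 1 → borrow from next column: (0+2) - 1 = 1, borrow out 1
  col 10: (1 - 1 borrow-in) - 0 → 0 - 0 = 0, borrow out 0
Reading bits MSB→LSB: 01111111010
Strip leading zeros: 1111111010
= 1111111010


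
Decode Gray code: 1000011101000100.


Gray code: 1000011101000100
MSB stays the same: 1
Each subsequent bit = prev_binary XOR current_gray:
  B[1] = 1 XOR 0 = 1
  B[2] = 1 XOR 0 = 1
  B[3] = 1 XOR 0 = 1
  B[4] = 1 XOR 0 = 1
  B[5] = 1 XOR 1 = 0
  B[6] = 0 XOR 1 = 1
  B[7] = 1 XOR 1 = 0
  B[8] = 0 XOR 0 = 0
  B[9] = 0 XOR 1 = 1
  B[10] = 1 XOR 0 = 1
  B[11] = 1 XOR 0 = 1
  B[12] = 1 XOR 0 = 1
  B[13] = 1 XOR 1 = 0
  B[14] = 0 XOR 0 = 0
  B[15] = 0 XOR 0 = 0
= 1111101001111000 (64120 decimal)


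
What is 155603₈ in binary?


Each octal digit → 3 binary bits:
  1 = 001
  5 = 101
  5 = 101
  6 = 110
  0 = 000
  3 = 011
Concatenate: 001 101 101 110 000 011
= 001101101110000011


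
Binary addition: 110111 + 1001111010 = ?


Align and add column by column (LSB to MSB, carry propagating):
  00000110111
+ 01001111010
  -----------
  col 0: 1 + 0 + 0 (carry in) = 1 → bit 1, carry out 0
  col 1: 1 + 1 + 0 (carry in) = 2 → bit 0, carry out 1
  col 2: 1 + 0 + 1 (carry in) = 2 → bit 0, carry out 1
  col 3: 0 + 1 + 1 (carry in) = 2 → bit 0, carry out 1
  col 4: 1 + 1 + 1 (carry in) = 3 → bit 1, carry out 1
  col 5: 1 + 1 + 1 (carry in) = 3 → bit 1, carry out 1
  col 6: 0 + 1 + 1 (carry in) = 2 → bit 0, carry out 1
  col 7: 0 + 0 + 1 (carry in) = 1 → bit 1, carry out 0
  col 8: 0 + 0 + 0 (carry in) = 0 → bit 0, carry out 0
  col 9: 0 + 1 + 0 (carry in) = 1 → bit 1, carry out 0
  col 10: 0 + 0 + 0 (carry in) = 0 → bit 0, carry out 0
Reading bits MSB→LSB: 01010110001
Strip leading zeros: 1010110001
= 1010110001


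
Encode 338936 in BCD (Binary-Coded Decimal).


Each digit → 4-bit binary:
  3 → 0011
  3 → 0011
  8 → 1000
  9 → 1001
  3 → 0011
  6 → 0110
= 0011 0011 1000 1001 0011 0110


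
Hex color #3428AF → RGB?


Hex: #3428AF
R = 34₁₆ = 52
G = 28₁₆ = 40
B = AF₁₆ = 175
= RGB(52, 40, 175)


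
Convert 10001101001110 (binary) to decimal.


Positional values:
Bit 1: 1 × 2^1 = 2
Bit 2: 1 × 2^2 = 4
Bit 3: 1 × 2^3 = 8
Bit 6: 1 × 2^6 = 64
Bit 8: 1 × 2^8 = 256
Bit 9: 1 × 2^9 = 512
Bit 13: 1 × 2^13 = 8192
Sum = 2 + 4 + 8 + 64 + 256 + 512 + 8192
= 9038


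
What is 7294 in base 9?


Divide by 9 repeatedly:
7294 ÷ 9 = 810 remainder 4
810 ÷ 9 = 90 remainder 0
90 ÷ 9 = 10 remainder 0
10 ÷ 9 = 1 remainder 1
1 ÷ 9 = 0 remainder 1
Reading remainders bottom-up:
= 11004


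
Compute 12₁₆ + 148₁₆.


Align and add column by column (LSB to MSB, each column mod 16 with carry):
  0012
+ 0148
  ----
  col 0: 2(2) + 8(8) + 0 (carry in) = 10 → A(10), carry out 0
  col 1: 1(1) + 4(4) + 0 (carry in) = 5 → 5(5), carry out 0
  col 2: 0(0) + 1(1) + 0 (carry in) = 1 → 1(1), carry out 0
  col 3: 0(0) + 0(0) + 0 (carry in) = 0 → 0(0), carry out 0
Reading digits MSB→LSB: 015A
Strip leading zeros: 15A
= 0x15A


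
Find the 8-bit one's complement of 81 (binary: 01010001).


Original: 01010001
Invert all bits:
  bit 0: 0 → 1
  bit 1: 1 → 0
  bit 2: 0 → 1
  bit 3: 1 → 0
  bit 4: 0 → 1
  bit 5: 0 → 1
  bit 6: 0 → 1
  bit 7: 1 → 0
= 10101110


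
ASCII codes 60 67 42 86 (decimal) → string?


Codes (decimal): 60 67 42 86
Per-code ASCII lookup:
  60  (special character) → '<'
  67  (range 65-90: uppercase, 67 - 65 = 2) → 'C'
  42  (special character) → '*'
  86  (range 65-90: uppercase, 86 - 65 = 21) → 'V'
= '<C*V'


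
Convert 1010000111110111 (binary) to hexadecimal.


Group into 4-bit nibbles: 1010000111110111
  1010 = A
  0001 = 1
  1111 = F
  0111 = 7
= 0xA1F7


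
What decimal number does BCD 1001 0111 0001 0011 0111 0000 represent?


Each 4-bit group → digit:
  1001 → 9
  0111 → 7
  0001 → 1
  0011 → 3
  0111 → 7
  0000 → 0
= 971370


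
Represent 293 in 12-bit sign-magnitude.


Sign bit: 0 (positive)
Magnitude: 293 = 00100100101
= 000100100101


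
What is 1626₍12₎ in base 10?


Positional values (base 12):
  6 × 12^0 = 6 × 1 = 6
  2 × 12^1 = 2 × 12 = 24
  6 × 12^2 = 6 × 144 = 864
  1 × 12^3 = 1 × 1728 = 1728
Sum = 6 + 24 + 864 + 1728
= 2622


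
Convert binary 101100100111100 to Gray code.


Binary: 101100100111100
Gray code: G = B XOR (B >> 1)
B >> 1 = 010110010011110
101100100111100 XOR 010110010011110:
  1 XOR 0 = 1
  0 XOR 1 = 1
  1 XOR 0 = 1
  1 XOR 1 = 0
  0 XOR 1 = 1
  0 XOR 0 = 0
  1 XOR 0 = 1
  0 XOR 1 = 1
  0 XOR 0 = 0
  1 XOR 0 = 1
  1 XOR 1 = 0
  1 XOR 1 = 0
  1 XOR 1 = 0
  0 XOR 1 = 1
  0 XOR 0 = 0
= 111010110100010


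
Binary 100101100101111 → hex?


Group into 4-bit nibbles: 0100101100101111
  0100 = 4
  1011 = B
  0010 = 2
  1111 = F
= 0x4B2F


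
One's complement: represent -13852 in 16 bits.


Original: 0011011000011100
Invert all bits:
  bit 0: 0 → 1
  bit 1: 0 → 1
  bit 2: 1 → 0
  bit 3: 1 → 0
  bit 4: 0 → 1
  bit 5: 1 → 0
  bit 6: 1 → 0
  bit 7: 0 → 1
  bit 8: 0 → 1
  bit 9: 0 → 1
  bit 10: 0 → 1
  bit 11: 1 → 0
  bit 12: 1 → 0
  bit 13: 1 → 0
  bit 14: 0 → 1
  bit 15: 0 → 1
= 1100100111100011


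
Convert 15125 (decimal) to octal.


Divide by 8 repeatedly:
15125 ÷ 8 = 1890 remainder 5
1890 ÷ 8 = 236 remainder 2
236 ÷ 8 = 29 remainder 4
29 ÷ 8 = 3 remainder 5
3 ÷ 8 = 0 remainder 3
Reading remainders bottom-up:
= 0o35425


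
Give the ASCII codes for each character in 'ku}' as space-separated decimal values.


String: 'ku}'  (3 characters)
Per-character ASCII lookup:
  'k': lowercase starts at 97: 'k' = 97 + 10 = 107
  'u': lowercase starts at 97: 'u' = 97 + 20 = 117
  '}': special character: '}' = 125
= 107 117 125


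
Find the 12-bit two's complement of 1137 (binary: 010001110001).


Original: 010001110001
Step 1 - Invert all bits: 101110001110
Step 2 - Add 1: 101110001110 + 1
= 101110001111 (represents -1137)


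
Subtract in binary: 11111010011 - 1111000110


Align and subtract column by column (LSB to MSB, borrowing when needed):
  11111010011
- 01111000110
  -----------
  col 0: (1 - 0 borrow-in) - 0 → 1 - 0 = 1, borrow out 0
  col 1: (1 - 0 borrow-in) - 1 → 1 - 1 = 0, borrow out 0
  col 2: (0 - 0 borrow-in) - 1 → borrow from next column: (0+2) - 1 = 1, borrow out 1
  col 3: (0 - 1 borrow-in) - 0 → borrow from next column: (-1+2) - 0 = 1, borrow out 1
  col 4: (1 - 1 borrow-in) - 0 → 0 - 0 = 0, borrow out 0
  col 5: (0 - 0 borrow-in) - 0 → 0 - 0 = 0, borrow out 0
  col 6: (1 - 0 borrow-in) - 1 → 1 - 1 = 0, borrow out 0
  col 7: (1 - 0 borrow-in) - 1 → 1 - 1 = 0, borrow out 0
  col 8: (1 - 0 borrow-in) - 1 → 1 - 1 = 0, borrow out 0
  col 9: (1 - 0 borrow-in) - 1 → 1 - 1 = 0, borrow out 0
  col 10: (1 - 0 borrow-in) - 0 → 1 - 0 = 1, borrow out 0
Reading bits MSB→LSB: 10000001101
Strip leading zeros: 10000001101
= 10000001101


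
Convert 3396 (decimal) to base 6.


Divide by 6 repeatedly:
3396 ÷ 6 = 566 remainder 0
566 ÷ 6 = 94 remainder 2
94 ÷ 6 = 15 remainder 4
15 ÷ 6 = 2 remainder 3
2 ÷ 6 = 0 remainder 2
Reading remainders bottom-up:
= 23420


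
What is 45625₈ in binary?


Each octal digit → 3 binary bits:
  4 = 100
  5 = 101
  6 = 110
  2 = 010
  5 = 101
Concatenate: 100 101 110 010 101
= 100101110010101


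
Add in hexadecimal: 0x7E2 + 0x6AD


Align and add column by column (LSB to MSB, each column mod 16 with carry):
  07E2
+ 06AD
  ----
  col 0: 2(2) + D(13) + 0 (carry in) = 15 → F(15), carry out 0
  col 1: E(14) + A(10) + 0 (carry in) = 24 → 8(8), carry out 1
  col 2: 7(7) + 6(6) + 1 (carry in) = 14 → E(14), carry out 0
  col 3: 0(0) + 0(0) + 0 (carry in) = 0 → 0(0), carry out 0
Reading digits MSB→LSB: 0E8F
Strip leading zeros: E8F
= 0xE8F


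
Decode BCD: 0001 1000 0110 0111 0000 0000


Each 4-bit group → digit:
  0001 → 1
  1000 → 8
  0110 → 6
  0111 → 7
  0000 → 0
  0000 → 0
= 186700


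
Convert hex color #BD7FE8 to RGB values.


Hex: #BD7FE8
R = BD₁₆ = 189
G = 7F₁₆ = 127
B = E8₁₆ = 232
= RGB(189, 127, 232)


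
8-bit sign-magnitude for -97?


Sign bit: 1 (negative)
Magnitude: 97 = 1100001
= 11100001


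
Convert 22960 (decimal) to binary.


Divide by 2 repeatedly:
22960 ÷ 2 = 11480 remainder 0
11480 ÷ 2 = 5740 remainder 0
5740 ÷ 2 = 2870 remainder 0
2870 ÷ 2 = 1435 remainder 0
1435 ÷ 2 = 717 remainder 1
717 ÷ 2 = 358 remainder 1
358 ÷ 2 = 179 remainder 0
179 ÷ 2 = 89 remainder 1
89 ÷ 2 = 44 remainder 1
44 ÷ 2 = 22 remainder 0
22 ÷ 2 = 11 remainder 0
11 ÷ 2 = 5 remainder 1
5 ÷ 2 = 2 remainder 1
2 ÷ 2 = 1 remainder 0
1 ÷ 2 = 0 remainder 1
Reading remainders bottom-up:
= 101100110110000


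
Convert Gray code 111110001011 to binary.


Gray code: 111110001011
MSB stays the same: 1
Each subsequent bit = prev_binary XOR current_gray:
  B[1] = 1 XOR 1 = 0
  B[2] = 0 XOR 1 = 1
  B[3] = 1 XOR 1 = 0
  B[4] = 0 XOR 1 = 1
  B[5] = 1 XOR 0 = 1
  B[6] = 1 XOR 0 = 1
  B[7] = 1 XOR 0 = 1
  B[8] = 1 XOR 1 = 0
  B[9] = 0 XOR 0 = 0
  B[10] = 0 XOR 1 = 1
  B[11] = 1 XOR 1 = 0
= 101011110010 (2802 decimal)


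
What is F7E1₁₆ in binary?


Each hex digit → 4 binary bits:
  F = 1111
  7 = 0111
  E = 1110
  1 = 0001
Concatenate: 1111 0111 1110 0001
= 1111011111100001


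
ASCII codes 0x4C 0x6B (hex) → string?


Codes (hex): 0x4C 0x6B
Per-code ASCII lookup:
  0x4C = 76  (range 65-90: uppercase, 76 - 65 = 11) → 'L'
  0x6B = 107  (range 97-122: lowercase, 107 - 97 = 10) → 'k'
= 'Lk'


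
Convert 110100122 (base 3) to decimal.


Positional values (base 3):
  2 × 3^0 = 2 × 1 = 2
  2 × 3^1 = 2 × 3 = 6
  1 × 3^2 = 1 × 9 = 9
  0 × 3^3 = 0 × 27 = 0
  0 × 3^4 = 0 × 81 = 0
  1 × 3^5 = 1 × 243 = 243
  0 × 3^6 = 0 × 729 = 0
  1 × 3^7 = 1 × 2187 = 2187
  1 × 3^8 = 1 × 6561 = 6561
Sum = 2 + 6 + 9 + 0 + 0 + 243 + 0 + 2187 + 6561
= 9008


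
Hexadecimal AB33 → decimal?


Positional values:
Position 0: 3 × 16^0 = 3 × 1 = 3
Position 1: 3 × 16^1 = 3 × 16 = 48
Position 2: B × 16^2 = 11 × 256 = 2816
Position 3: A × 16^3 = 10 × 4096 = 40960
Sum = 3 + 48 + 2816 + 40960
= 43827


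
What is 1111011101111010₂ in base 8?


Group into 3-bit groups: 001111011101111010
  001 = 1
  111 = 7
  011 = 3
  101 = 5
  111 = 7
  010 = 2
= 0o173572


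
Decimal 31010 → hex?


Divide by 16 repeatedly:
31010 ÷ 16 = 1938 remainder 2 (2)
1938 ÷ 16 = 121 remainder 2 (2)
121 ÷ 16 = 7 remainder 9 (9)
7 ÷ 16 = 0 remainder 7 (7)
Reading remainders bottom-up:
= 0x7922


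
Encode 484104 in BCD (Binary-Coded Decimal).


Each digit → 4-bit binary:
  4 → 0100
  8 → 1000
  4 → 0100
  1 → 0001
  0 → 0000
  4 → 0100
= 0100 1000 0100 0001 0000 0100


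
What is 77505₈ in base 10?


Positional values:
Position 0: 5 × 8^0 = 5
Position 1: 0 × 8^1 = 0
Position 2: 5 × 8^2 = 320
Position 3: 7 × 8^3 = 3584
Position 4: 7 × 8^4 = 28672
Sum = 5 + 0 + 320 + 3584 + 28672
= 32581


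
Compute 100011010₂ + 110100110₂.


Align and add column by column (LSB to MSB, carry propagating):
  0100011010
+ 0110100110
  ----------
  col 0: 0 + 0 + 0 (carry in) = 0 → bit 0, carry out 0
  col 1: 1 + 1 + 0 (carry in) = 2 → bit 0, carry out 1
  col 2: 0 + 1 + 1 (carry in) = 2 → bit 0, carry out 1
  col 3: 1 + 0 + 1 (carry in) = 2 → bit 0, carry out 1
  col 4: 1 + 0 + 1 (carry in) = 2 → bit 0, carry out 1
  col 5: 0 + 1 + 1 (carry in) = 2 → bit 0, carry out 1
  col 6: 0 + 0 + 1 (carry in) = 1 → bit 1, carry out 0
  col 7: 0 + 1 + 0 (carry in) = 1 → bit 1, carry out 0
  col 8: 1 + 1 + 0 (carry in) = 2 → bit 0, carry out 1
  col 9: 0 + 0 + 1 (carry in) = 1 → bit 1, carry out 0
Reading bits MSB→LSB: 1011000000
Strip leading zeros: 1011000000
= 1011000000


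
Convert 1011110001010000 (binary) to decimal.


Positional values:
Bit 4: 1 × 2^4 = 16
Bit 6: 1 × 2^6 = 64
Bit 10: 1 × 2^10 = 1024
Bit 11: 1 × 2^11 = 2048
Bit 12: 1 × 2^12 = 4096
Bit 13: 1 × 2^13 = 8192
Bit 15: 1 × 2^15 = 32768
Sum = 16 + 64 + 1024 + 2048 + 4096 + 8192 + 32768
= 48208


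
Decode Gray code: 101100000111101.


Gray code: 101100000111101
MSB stays the same: 1
Each subsequent bit = prev_binary XOR current_gray:
  B[1] = 1 XOR 0 = 1
  B[2] = 1 XOR 1 = 0
  B[3] = 0 XOR 1 = 1
  B[4] = 1 XOR 0 = 1
  B[5] = 1 XOR 0 = 1
  B[6] = 1 XOR 0 = 1
  B[7] = 1 XOR 0 = 1
  B[8] = 1 XOR 0 = 1
  B[9] = 1 XOR 1 = 0
  B[10] = 0 XOR 1 = 1
  B[11] = 1 XOR 1 = 0
  B[12] = 0 XOR 1 = 1
  B[13] = 1 XOR 0 = 1
  B[14] = 1 XOR 1 = 0
= 110111111010110 (28630 decimal)


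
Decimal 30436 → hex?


Divide by 16 repeatedly:
30436 ÷ 16 = 1902 remainder 4 (4)
1902 ÷ 16 = 118 remainder 14 (E)
118 ÷ 16 = 7 remainder 6 (6)
7 ÷ 16 = 0 remainder 7 (7)
Reading remainders bottom-up:
= 0x76E4


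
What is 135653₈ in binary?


Each octal digit → 3 binary bits:
  1 = 001
  3 = 011
  5 = 101
  6 = 110
  5 = 101
  3 = 011
Concatenate: 001 011 101 110 101 011
= 001011101110101011


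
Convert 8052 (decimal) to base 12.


Divide by 12 repeatedly:
8052 ÷ 12 = 671 remainder 0
671 ÷ 12 = 55 remainder 11
55 ÷ 12 = 4 remainder 7
4 ÷ 12 = 0 remainder 4
Reading remainders bottom-up:
= 47B0


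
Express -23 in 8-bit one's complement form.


Original: 00010111
Invert all bits:
  bit 0: 0 → 1
  bit 1: 0 → 1
  bit 2: 0 → 1
  bit 3: 1 → 0
  bit 4: 0 → 1
  bit 5: 1 → 0
  bit 6: 1 → 0
  bit 7: 1 → 0
= 11101000


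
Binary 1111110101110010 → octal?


Group into 3-bit groups: 001111110101110010
  001 = 1
  111 = 7
  110 = 6
  101 = 5
  110 = 6
  010 = 2
= 0o176562


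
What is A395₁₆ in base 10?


Positional values:
Position 0: 5 × 16^0 = 5 × 1 = 5
Position 1: 9 × 16^1 = 9 × 16 = 144
Position 2: 3 × 16^2 = 3 × 256 = 768
Position 3: A × 16^3 = 10 × 4096 = 40960
Sum = 5 + 144 + 768 + 40960
= 41877


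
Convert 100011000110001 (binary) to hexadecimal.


Group into 4-bit nibbles: 0100011000110001
  0100 = 4
  0110 = 6
  0011 = 3
  0001 = 1
= 0x4631


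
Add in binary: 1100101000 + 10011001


Align and add column by column (LSB to MSB, carry propagating):
  01100101000
+ 00010011001
  -----------
  col 0: 0 + 1 + 0 (carry in) = 1 → bit 1, carry out 0
  col 1: 0 + 0 + 0 (carry in) = 0 → bit 0, carry out 0
  col 2: 0 + 0 + 0 (carry in) = 0 → bit 0, carry out 0
  col 3: 1 + 1 + 0 (carry in) = 2 → bit 0, carry out 1
  col 4: 0 + 1 + 1 (carry in) = 2 → bit 0, carry out 1
  col 5: 1 + 0 + 1 (carry in) = 2 → bit 0, carry out 1
  col 6: 0 + 0 + 1 (carry in) = 1 → bit 1, carry out 0
  col 7: 0 + 1 + 0 (carry in) = 1 → bit 1, carry out 0
  col 8: 1 + 0 + 0 (carry in) = 1 → bit 1, carry out 0
  col 9: 1 + 0 + 0 (carry in) = 1 → bit 1, carry out 0
  col 10: 0 + 0 + 0 (carry in) = 0 → bit 0, carry out 0
Reading bits MSB→LSB: 01111000001
Strip leading zeros: 1111000001
= 1111000001


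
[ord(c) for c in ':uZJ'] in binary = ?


String: ':uZJ'  (4 characters)
Per-character ASCII lookup:
  ':': special character: ':' = 58 → 111010
  'u': lowercase starts at 97: 'u' = 97 + 20 = 117 → 1110101
  'Z': uppercase starts at 65: 'Z' = 65 + 25 = 90 → 1011010
  'J': uppercase starts at 65: 'J' = 65 + 9 = 74 → 1001010
= 111010 1110101 1011010 1001010


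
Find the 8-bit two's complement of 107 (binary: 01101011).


Original: 01101011
Step 1 - Invert all bits: 10010100
Step 2 - Add 1: 10010100 + 1
= 10010101 (represents -107)


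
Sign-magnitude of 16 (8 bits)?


Sign bit: 0 (positive)
Magnitude: 16 = 0010000
= 00010000


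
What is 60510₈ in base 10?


Positional values:
Position 0: 0 × 8^0 = 0
Position 1: 1 × 8^1 = 8
Position 2: 5 × 8^2 = 320
Position 3: 0 × 8^3 = 0
Position 4: 6 × 8^4 = 24576
Sum = 0 + 8 + 320 + 0 + 24576
= 24904


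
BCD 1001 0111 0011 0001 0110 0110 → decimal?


Each 4-bit group → digit:
  1001 → 9
  0111 → 7
  0011 → 3
  0001 → 1
  0110 → 6
  0110 → 6
= 973166


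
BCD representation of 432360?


Each digit → 4-bit binary:
  4 → 0100
  3 → 0011
  2 → 0010
  3 → 0011
  6 → 0110
  0 → 0000
= 0100 0011 0010 0011 0110 0000


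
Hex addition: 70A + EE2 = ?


Align and add column by column (LSB to MSB, each column mod 16 with carry):
  070A
+ 0EE2
  ----
  col 0: A(10) + 2(2) + 0 (carry in) = 12 → C(12), carry out 0
  col 1: 0(0) + E(14) + 0 (carry in) = 14 → E(14), carry out 0
  col 2: 7(7) + E(14) + 0 (carry in) = 21 → 5(5), carry out 1
  col 3: 0(0) + 0(0) + 1 (carry in) = 1 → 1(1), carry out 0
Reading digits MSB→LSB: 15EC
Strip leading zeros: 15EC
= 0x15EC


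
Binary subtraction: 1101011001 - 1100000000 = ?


Align and subtract column by column (LSB to MSB, borrowing when needed):
  1101011001
- 1100000000
  ----------
  col 0: (1 - 0 borrow-in) - 0 → 1 - 0 = 1, borrow out 0
  col 1: (0 - 0 borrow-in) - 0 → 0 - 0 = 0, borrow out 0
  col 2: (0 - 0 borrow-in) - 0 → 0 - 0 = 0, borrow out 0
  col 3: (1 - 0 borrow-in) - 0 → 1 - 0 = 1, borrow out 0
  col 4: (1 - 0 borrow-in) - 0 → 1 - 0 = 1, borrow out 0
  col 5: (0 - 0 borrow-in) - 0 → 0 - 0 = 0, borrow out 0
  col 6: (1 - 0 borrow-in) - 0 → 1 - 0 = 1, borrow out 0
  col 7: (0 - 0 borrow-in) - 0 → 0 - 0 = 0, borrow out 0
  col 8: (1 - 0 borrow-in) - 1 → 1 - 1 = 0, borrow out 0
  col 9: (1 - 0 borrow-in) - 1 → 1 - 1 = 0, borrow out 0
Reading bits MSB→LSB: 0001011001
Strip leading zeros: 1011001
= 1011001


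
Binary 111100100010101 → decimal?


Positional values:
Bit 0: 1 × 2^0 = 1
Bit 2: 1 × 2^2 = 4
Bit 4: 1 × 2^4 = 16
Bit 8: 1 × 2^8 = 256
Bit 11: 1 × 2^11 = 2048
Bit 12: 1 × 2^12 = 4096
Bit 13: 1 × 2^13 = 8192
Bit 14: 1 × 2^14 = 16384
Sum = 1 + 4 + 16 + 256 + 2048 + 4096 + 8192 + 16384
= 30997


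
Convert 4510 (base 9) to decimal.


Positional values (base 9):
  0 × 9^0 = 0 × 1 = 0
  1 × 9^1 = 1 × 9 = 9
  5 × 9^2 = 5 × 81 = 405
  4 × 9^3 = 4 × 729 = 2916
Sum = 0 + 9 + 405 + 2916
= 3330


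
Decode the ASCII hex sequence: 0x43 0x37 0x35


Codes (hex): 0x43 0x37 0x35
Per-code ASCII lookup:
  0x43 = 67  (range 65-90: uppercase, 67 - 65 = 2) → 'C'
  0x37 = 55  (range 48-57: digits, 55 - 48 = 7) → '7'
  0x35 = 53  (range 48-57: digits, 53 - 48 = 5) → '5'
= 'C75'


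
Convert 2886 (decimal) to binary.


Divide by 2 repeatedly:
2886 ÷ 2 = 1443 remainder 0
1443 ÷ 2 = 721 remainder 1
721 ÷ 2 = 360 remainder 1
360 ÷ 2 = 180 remainder 0
180 ÷ 2 = 90 remainder 0
90 ÷ 2 = 45 remainder 0
45 ÷ 2 = 22 remainder 1
22 ÷ 2 = 11 remainder 0
11 ÷ 2 = 5 remainder 1
5 ÷ 2 = 2 remainder 1
2 ÷ 2 = 1 remainder 0
1 ÷ 2 = 0 remainder 1
Reading remainders bottom-up:
= 101101000110


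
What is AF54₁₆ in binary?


Each hex digit → 4 binary bits:
  A = 1010
  F = 1111
  5 = 0101
  4 = 0100
Concatenate: 1010 1111 0101 0100
= 1010111101010100


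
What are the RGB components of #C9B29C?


Hex: #C9B29C
R = C9₁₆ = 201
G = B2₁₆ = 178
B = 9C₁₆ = 156
= RGB(201, 178, 156)


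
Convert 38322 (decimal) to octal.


Divide by 8 repeatedly:
38322 ÷ 8 = 4790 remainder 2
4790 ÷ 8 = 598 remainder 6
598 ÷ 8 = 74 remainder 6
74 ÷ 8 = 9 remainder 2
9 ÷ 8 = 1 remainder 1
1 ÷ 8 = 0 remainder 1
Reading remainders bottom-up:
= 0o112662


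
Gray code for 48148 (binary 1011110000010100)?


Binary: 1011110000010100
Gray code: G = B XOR (B >> 1)
B >> 1 = 0101111000001010
1011110000010100 XOR 0101111000001010:
  1 XOR 0 = 1
  0 XOR 1 = 1
  1 XOR 0 = 1
  1 XOR 1 = 0
  1 XOR 1 = 0
  1 XOR 1 = 0
  0 XOR 1 = 1
  0 XOR 0 = 0
  0 XOR 0 = 0
  0 XOR 0 = 0
  0 XOR 0 = 0
  1 XOR 0 = 1
  0 XOR 1 = 1
  1 XOR 0 = 1
  0 XOR 1 = 1
  0 XOR 0 = 0
= 1110001000011110


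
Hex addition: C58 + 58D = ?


Align and add column by column (LSB to MSB, each column mod 16 with carry):
  0C58
+ 058D
  ----
  col 0: 8(8) + D(13) + 0 (carry in) = 21 → 5(5), carry out 1
  col 1: 5(5) + 8(8) + 1 (carry in) = 14 → E(14), carry out 0
  col 2: C(12) + 5(5) + 0 (carry in) = 17 → 1(1), carry out 1
  col 3: 0(0) + 0(0) + 1 (carry in) = 1 → 1(1), carry out 0
Reading digits MSB→LSB: 11E5
Strip leading zeros: 11E5
= 0x11E5


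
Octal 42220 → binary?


Each octal digit → 3 binary bits:
  4 = 100
  2 = 010
  2 = 010
  2 = 010
  0 = 000
Concatenate: 100 010 010 010 000
= 100010010010000


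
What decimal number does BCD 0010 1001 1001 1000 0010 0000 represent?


Each 4-bit group → digit:
  0010 → 2
  1001 → 9
  1001 → 9
  1000 → 8
  0010 → 2
  0000 → 0
= 299820


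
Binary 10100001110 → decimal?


Positional values:
Bit 1: 1 × 2^1 = 2
Bit 2: 1 × 2^2 = 4
Bit 3: 1 × 2^3 = 8
Bit 8: 1 × 2^8 = 256
Bit 10: 1 × 2^10 = 1024
Sum = 2 + 4 + 8 + 256 + 1024
= 1294


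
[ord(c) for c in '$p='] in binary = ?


String: '$p='  (3 characters)
Per-character ASCII lookup:
  '$': special character: '$' = 36 → 100100
  'p': lowercase starts at 97: 'p' = 97 + 15 = 112 → 1110000
  '=': special character: '=' = 61 → 111101
= 100100 1110000 111101


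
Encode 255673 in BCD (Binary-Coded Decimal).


Each digit → 4-bit binary:
  2 → 0010
  5 → 0101
  5 → 0101
  6 → 0110
  7 → 0111
  3 → 0011
= 0010 0101 0101 0110 0111 0011


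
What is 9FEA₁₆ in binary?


Each hex digit → 4 binary bits:
  9 = 1001
  F = 1111
  E = 1110
  A = 1010
Concatenate: 1001 1111 1110 1010
= 1001111111101010


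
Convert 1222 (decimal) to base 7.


Divide by 7 repeatedly:
1222 ÷ 7 = 174 remainder 4
174 ÷ 7 = 24 remainder 6
24 ÷ 7 = 3 remainder 3
3 ÷ 7 = 0 remainder 3
Reading remainders bottom-up:
= 3364


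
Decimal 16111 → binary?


Divide by 2 repeatedly:
16111 ÷ 2 = 8055 remainder 1
8055 ÷ 2 = 4027 remainder 1
4027 ÷ 2 = 2013 remainder 1
2013 ÷ 2 = 1006 remainder 1
1006 ÷ 2 = 503 remainder 0
503 ÷ 2 = 251 remainder 1
251 ÷ 2 = 125 remainder 1
125 ÷ 2 = 62 remainder 1
62 ÷ 2 = 31 remainder 0
31 ÷ 2 = 15 remainder 1
15 ÷ 2 = 7 remainder 1
7 ÷ 2 = 3 remainder 1
3 ÷ 2 = 1 remainder 1
1 ÷ 2 = 0 remainder 1
Reading remainders bottom-up:
= 11111011101111
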